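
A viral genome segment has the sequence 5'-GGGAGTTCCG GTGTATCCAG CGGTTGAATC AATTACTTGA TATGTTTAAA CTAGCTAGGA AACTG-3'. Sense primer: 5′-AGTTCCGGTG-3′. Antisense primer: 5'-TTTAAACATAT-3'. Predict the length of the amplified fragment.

47 bp

Scanning the template, AGTTCCGGTG occurs at positions 4–13; this primer anneals to the bottom strand there with its 3' end pointing downstream.
Taking the reverse complement of TTTAAACATAT gives ATATGTTTAAA, found at positions 40–50 on the template; the primer anneals here to the top strand with its 3' end pointing upstream.
The product runs from position 4 to position 50, so its length is 50 − 4 + 1 = 47 bp.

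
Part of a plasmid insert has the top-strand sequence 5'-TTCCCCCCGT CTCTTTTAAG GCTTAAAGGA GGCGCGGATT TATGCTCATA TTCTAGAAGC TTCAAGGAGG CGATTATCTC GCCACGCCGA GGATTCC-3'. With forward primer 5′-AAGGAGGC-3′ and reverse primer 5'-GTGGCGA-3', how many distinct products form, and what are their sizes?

The forward primer AAGGAGGC matches the top strand at positions 26–33, 64–71.
The reverse primer's reverse complement is TCGCCAC, matching at positions 79–85.
Each forward site pairs with the reverse site to give a product ending at position 85: sizes 60, 22 bp.

Two products: 60 bp, 22 bp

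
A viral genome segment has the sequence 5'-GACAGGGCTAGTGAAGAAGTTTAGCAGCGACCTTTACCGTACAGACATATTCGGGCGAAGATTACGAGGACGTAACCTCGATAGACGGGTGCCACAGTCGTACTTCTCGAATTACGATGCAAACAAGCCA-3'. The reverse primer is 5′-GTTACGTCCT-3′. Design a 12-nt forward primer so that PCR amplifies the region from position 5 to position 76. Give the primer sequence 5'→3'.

The reverse primer's reverse complement AGGACGTAAC matches the template at positions 67–76; the product starts at position 5.
The forward primer is identical to the top strand over positions 5–16: GGGCTAGTGAAG.

5'-GGGCTAGTGAAG-3'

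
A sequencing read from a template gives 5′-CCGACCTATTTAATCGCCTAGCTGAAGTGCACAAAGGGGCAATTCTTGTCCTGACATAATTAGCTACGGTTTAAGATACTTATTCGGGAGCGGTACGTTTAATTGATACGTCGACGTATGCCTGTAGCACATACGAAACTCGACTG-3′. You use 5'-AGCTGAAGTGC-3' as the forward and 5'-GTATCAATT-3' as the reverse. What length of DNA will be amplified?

Forward primer AGCTGAAGTGC is found on the top strand at positions 20–30.
Reverse complement of the reverse primer: AATTGATAC. This occurs on the top strand at positions 101–109.
Product length = (reverse-primer end) − (forward-primer start) + 1 = 109 − 20 + 1 = 90 bp.

90 bp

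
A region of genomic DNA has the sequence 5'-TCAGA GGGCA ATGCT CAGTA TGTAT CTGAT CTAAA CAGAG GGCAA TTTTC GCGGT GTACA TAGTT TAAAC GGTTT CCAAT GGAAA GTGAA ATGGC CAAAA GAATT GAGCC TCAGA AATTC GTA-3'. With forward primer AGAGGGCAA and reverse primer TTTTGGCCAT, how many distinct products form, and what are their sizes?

Two products: 98 bp, 64 bp

The forward primer AGAGGGCAA matches the top strand at positions 3–11, 37–45.
The reverse primer's reverse complement is ATGGCCAAAA, matching at positions 91–100.
Each forward site pairs with the reverse site to give a product ending at position 100: sizes 98, 64 bp.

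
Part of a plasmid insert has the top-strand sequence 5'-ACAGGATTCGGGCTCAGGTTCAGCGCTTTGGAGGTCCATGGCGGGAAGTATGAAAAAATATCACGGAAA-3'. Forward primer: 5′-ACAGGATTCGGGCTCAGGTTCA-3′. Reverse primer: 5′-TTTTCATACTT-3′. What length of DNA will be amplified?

56 bp

The forward primer matches the template at positions 1–22.
Reverse complement of the reverse primer: AAGTATGAAAA. This occurs on the top strand at positions 46–56.
Amplicon spans positions 1–56: 56 bp.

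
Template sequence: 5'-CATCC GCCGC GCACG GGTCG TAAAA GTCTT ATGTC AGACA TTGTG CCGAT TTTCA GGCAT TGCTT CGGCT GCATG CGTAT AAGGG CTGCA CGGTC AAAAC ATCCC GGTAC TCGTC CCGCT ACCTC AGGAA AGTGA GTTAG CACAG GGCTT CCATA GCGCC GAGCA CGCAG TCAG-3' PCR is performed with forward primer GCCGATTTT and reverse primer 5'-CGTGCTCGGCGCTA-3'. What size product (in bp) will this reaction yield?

123 bp

Scanning the template, GCCGATTTT occurs at positions 45–53; this primer anneals to the bottom strand there with its 3' end pointing downstream.
The reverse primer's reverse complement is TAGCGCCGAGCACG, which matches the template at positions 154–167.
Product length = (reverse-primer end) − (forward-primer start) + 1 = 167 − 45 + 1 = 123 bp.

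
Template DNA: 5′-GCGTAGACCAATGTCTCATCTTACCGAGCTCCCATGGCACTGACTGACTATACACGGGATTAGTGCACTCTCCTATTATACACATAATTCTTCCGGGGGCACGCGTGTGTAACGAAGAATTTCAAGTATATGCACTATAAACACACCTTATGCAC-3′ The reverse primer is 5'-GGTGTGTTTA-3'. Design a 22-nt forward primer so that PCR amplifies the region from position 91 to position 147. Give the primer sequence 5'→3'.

5'-TTCCGGGGGCACGCGTGTGTAA-3'

The reverse primer's reverse complement TAAACACACC matches the template at positions 138–147; the product starts at position 91.
The forward primer is identical to the top strand over positions 91–112: TTCCGGGGGCACGCGTGTGTAA.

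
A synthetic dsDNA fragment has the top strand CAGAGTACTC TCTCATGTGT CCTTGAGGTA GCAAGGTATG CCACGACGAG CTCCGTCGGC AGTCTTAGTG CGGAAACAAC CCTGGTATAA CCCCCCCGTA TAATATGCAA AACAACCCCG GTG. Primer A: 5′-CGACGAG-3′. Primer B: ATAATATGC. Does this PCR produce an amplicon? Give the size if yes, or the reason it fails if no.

No product — both primers anneal to the same strand and extend in the same direction.

Primer A (CGACGAG) matches the top strand at positions 44–50 (3' end points downstream).
Primer B (ATAATATGC) also matches the top strand directly, at positions 100–108 — its reverse complement GCATATTAT is not present.
Both primers anneal to the bottom strand with 3' ends pointing the same way, so neither can prime synthesis back toward the other.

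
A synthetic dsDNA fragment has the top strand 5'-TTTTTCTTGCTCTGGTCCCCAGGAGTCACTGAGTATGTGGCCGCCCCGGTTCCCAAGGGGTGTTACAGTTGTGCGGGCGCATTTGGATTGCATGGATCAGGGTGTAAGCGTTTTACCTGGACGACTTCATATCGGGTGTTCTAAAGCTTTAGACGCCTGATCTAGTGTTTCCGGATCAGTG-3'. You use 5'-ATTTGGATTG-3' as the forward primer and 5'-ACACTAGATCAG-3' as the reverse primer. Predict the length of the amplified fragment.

88 bp

The forward primer matches the template at positions 81–90.
Taking the reverse complement of ACACTAGATCAG gives CTGATCTAGTGT, found at positions 157–168 on the template; the primer anneals here to the top strand with its 3' end pointing upstream.
Product length = (reverse-primer end) − (forward-primer start) + 1 = 168 − 81 + 1 = 88 bp.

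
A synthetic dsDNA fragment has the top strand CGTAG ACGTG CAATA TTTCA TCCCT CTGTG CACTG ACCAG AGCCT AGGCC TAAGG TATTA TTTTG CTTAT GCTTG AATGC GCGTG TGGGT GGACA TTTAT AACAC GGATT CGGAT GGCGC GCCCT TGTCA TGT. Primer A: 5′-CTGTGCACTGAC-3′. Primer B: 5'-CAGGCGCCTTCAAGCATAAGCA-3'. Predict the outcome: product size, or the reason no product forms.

Primer B (CAGGCGCCTTCAAGCATAAGCA) does not match the top strand, and its reverse complement TGCTTATGCTTGAAGGCGCCTG does not match either.
With no annealing site for primer B, no amplification occurs.

No product — primer B has no binding site in the template.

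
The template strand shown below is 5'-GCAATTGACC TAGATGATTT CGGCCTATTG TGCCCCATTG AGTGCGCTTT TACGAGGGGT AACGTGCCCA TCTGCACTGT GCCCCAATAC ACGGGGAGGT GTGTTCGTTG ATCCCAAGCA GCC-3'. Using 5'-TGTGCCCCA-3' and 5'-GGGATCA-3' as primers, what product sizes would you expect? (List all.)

87 bp, 38 bp

The forward primer TGTGCCCCA matches the top strand at positions 29–37, 78–86.
The reverse primer's reverse complement is TGATCCC, matching at positions 109–115.
Each forward site pairs with the reverse site to give a product ending at position 115: sizes 87, 38 bp.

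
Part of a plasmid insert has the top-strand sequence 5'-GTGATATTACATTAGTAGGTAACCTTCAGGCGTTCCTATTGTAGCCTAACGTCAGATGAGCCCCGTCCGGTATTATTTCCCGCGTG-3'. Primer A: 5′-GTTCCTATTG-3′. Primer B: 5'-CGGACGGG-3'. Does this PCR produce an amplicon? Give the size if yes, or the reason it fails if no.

Yes — a 38 bp product.

Primer A (GTTCCTATTG) matches the top strand at positions 32–41; it acts as a forward primer.
Primer B's reverse complement is CCCGTCCG, matching the top strand at positions 62–69; it acts as a reverse primer.
The 3' ends face each other across positions 32–69, giving a 38 bp product.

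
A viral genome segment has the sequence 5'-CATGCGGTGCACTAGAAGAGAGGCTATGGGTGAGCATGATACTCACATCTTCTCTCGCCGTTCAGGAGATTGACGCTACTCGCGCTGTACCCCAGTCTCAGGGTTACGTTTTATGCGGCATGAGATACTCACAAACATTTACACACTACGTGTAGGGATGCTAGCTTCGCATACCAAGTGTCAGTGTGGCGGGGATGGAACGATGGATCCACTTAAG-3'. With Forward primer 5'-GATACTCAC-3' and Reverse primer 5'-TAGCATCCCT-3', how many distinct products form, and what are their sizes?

The forward primer GATACTCAC matches the top strand at positions 38–46, 124–132.
The reverse primer's reverse complement is AGGGATGCTA, matching at positions 154–163.
Each forward site pairs with the reverse site to give a product ending at position 163: sizes 126, 40 bp.

Two products: 126 bp, 40 bp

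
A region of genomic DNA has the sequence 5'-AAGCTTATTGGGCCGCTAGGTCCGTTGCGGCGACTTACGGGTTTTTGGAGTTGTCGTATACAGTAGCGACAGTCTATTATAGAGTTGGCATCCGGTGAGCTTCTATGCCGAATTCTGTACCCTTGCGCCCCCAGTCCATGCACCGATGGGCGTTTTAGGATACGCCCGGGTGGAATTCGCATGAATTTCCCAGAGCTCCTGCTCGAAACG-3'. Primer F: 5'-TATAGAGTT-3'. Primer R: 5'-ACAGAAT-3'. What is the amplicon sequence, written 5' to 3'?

5'-TATAGAGTTGGCATCCGGTGAGCTTCTATGCCGAATTCTGT-3'

Forward primer TATAGAGTT is found on the top strand at positions 78–86.
Taking the reverse complement of ACAGAAT gives ATTCTGT, found at positions 112–118 on the template; the primer anneals here to the top strand with its 3' end pointing upstream.
The product is the template from position 78 through 118 (41 bp).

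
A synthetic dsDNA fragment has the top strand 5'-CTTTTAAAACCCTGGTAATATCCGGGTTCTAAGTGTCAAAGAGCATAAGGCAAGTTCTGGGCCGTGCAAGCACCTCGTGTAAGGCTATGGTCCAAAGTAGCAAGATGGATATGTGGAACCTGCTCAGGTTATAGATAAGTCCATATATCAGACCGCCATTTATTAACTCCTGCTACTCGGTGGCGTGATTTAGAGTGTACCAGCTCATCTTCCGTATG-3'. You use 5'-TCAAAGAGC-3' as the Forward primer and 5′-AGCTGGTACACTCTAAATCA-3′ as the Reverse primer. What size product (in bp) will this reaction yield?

Forward primer TCAAAGAGC is found on the top strand at positions 36–44.
Taking the reverse complement of AGCTGGTACACTCTAAATCA gives TGATTTAGAGTGTACCAGCT, found at positions 186–205 on the template; the primer anneals here to the top strand with its 3' end pointing upstream.
Amplicon spans positions 36–205: 170 bp.

170 bp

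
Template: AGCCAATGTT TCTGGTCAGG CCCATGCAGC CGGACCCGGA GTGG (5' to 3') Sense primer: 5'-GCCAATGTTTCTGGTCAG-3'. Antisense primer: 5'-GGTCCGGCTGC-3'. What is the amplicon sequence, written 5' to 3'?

5'-GCCAATGTTTCTGGTCAGGCCCATGCAGCCGGACC-3'

The forward primer matches the template at positions 2–19.
Taking the reverse complement of GGTCCGGCTGC gives GCAGCCGGACC, found at positions 26–36 on the template; the primer anneals here to the top strand with its 3' end pointing upstream.
The product is the template from position 2 through 36 (35 bp).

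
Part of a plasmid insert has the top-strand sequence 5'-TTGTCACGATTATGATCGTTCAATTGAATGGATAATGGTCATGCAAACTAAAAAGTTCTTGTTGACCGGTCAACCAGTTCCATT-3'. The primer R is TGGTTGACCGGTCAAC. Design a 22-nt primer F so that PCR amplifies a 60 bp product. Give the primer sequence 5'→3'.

The reverse primer's reverse complement GTTGACCGGTCAACCA matches the template at positions 61–76, so the product ends at position 76.
A 60 bp product then starts at position 76 − 60 + 1 = 17.
The forward primer is identical to the top strand there: CGTTCAATTGAATGGATAATGG.

5'-CGTTCAATTGAATGGATAATGG-3'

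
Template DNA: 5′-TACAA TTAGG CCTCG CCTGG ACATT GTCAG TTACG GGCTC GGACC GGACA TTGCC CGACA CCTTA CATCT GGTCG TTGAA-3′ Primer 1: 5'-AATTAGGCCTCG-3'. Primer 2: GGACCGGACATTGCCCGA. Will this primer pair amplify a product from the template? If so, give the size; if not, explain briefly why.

No product — both primers anneal to the same strand and extend in the same direction.

Primer 1 (AATTAGGCCTCG) matches the top strand at positions 4–15 (3' end points downstream).
Primer 2 (GGACCGGACATTGCCCGA) also matches the top strand directly, at positions 41–58 — its reverse complement TCGGGCAATGTCCGGTCC is not present.
Both primers anneal to the bottom strand with 3' ends pointing the same way, so neither can prime synthesis back toward the other.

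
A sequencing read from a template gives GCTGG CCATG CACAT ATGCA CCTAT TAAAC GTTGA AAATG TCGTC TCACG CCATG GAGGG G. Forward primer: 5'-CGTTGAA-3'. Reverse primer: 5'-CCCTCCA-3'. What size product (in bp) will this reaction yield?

31 bp

The forward primer matches the template at positions 30–36.
Reverse complement of the reverse primer: TGGAGGG. This occurs on the top strand at positions 54–60.
The product runs from position 30 to position 60, so its length is 60 − 30 + 1 = 31 bp.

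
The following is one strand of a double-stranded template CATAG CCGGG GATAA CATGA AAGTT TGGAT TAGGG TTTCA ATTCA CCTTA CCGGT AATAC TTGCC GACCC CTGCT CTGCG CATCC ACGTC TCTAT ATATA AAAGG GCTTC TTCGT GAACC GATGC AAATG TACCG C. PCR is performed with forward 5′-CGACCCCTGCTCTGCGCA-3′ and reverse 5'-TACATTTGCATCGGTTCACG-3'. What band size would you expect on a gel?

68 bp

Scanning the template, CGACCCCTGCTCTGCGCA occurs at positions 65–82; this primer anneals to the bottom strand there with its 3' end pointing downstream.
The reverse primer's reverse complement is CGTGAACCGATGCAAATGTA, which matches the template at positions 113–132.
The product runs from position 65 to position 132, so its length is 132 − 65 + 1 = 68 bp.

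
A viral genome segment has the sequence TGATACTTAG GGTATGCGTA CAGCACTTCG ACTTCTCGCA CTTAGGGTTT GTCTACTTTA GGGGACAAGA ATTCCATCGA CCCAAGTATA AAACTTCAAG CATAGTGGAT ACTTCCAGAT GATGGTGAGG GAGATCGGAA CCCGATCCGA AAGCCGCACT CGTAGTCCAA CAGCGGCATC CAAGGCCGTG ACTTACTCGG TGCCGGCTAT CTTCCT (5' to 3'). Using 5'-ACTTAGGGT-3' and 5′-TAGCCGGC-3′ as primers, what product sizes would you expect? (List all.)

205 bp, 170 bp

The forward primer ACTTAGGGT matches the top strand at positions 5–13, 40–48.
The reverse primer's reverse complement is GCCGGCTA, matching at positions 202–209.
Each forward site pairs with the reverse site to give a product ending at position 209: sizes 205, 170 bp.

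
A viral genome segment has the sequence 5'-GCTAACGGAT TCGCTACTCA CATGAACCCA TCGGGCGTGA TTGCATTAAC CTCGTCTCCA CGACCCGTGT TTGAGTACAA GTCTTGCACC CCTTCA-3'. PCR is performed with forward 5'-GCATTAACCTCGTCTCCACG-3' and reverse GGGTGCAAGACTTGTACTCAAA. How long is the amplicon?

49 bp

The forward primer matches the template at positions 43–62.
The reverse primer's reverse complement is TTTGAGTACAAGTCTTGCACCC, which matches the template at positions 70–91.
Product length = (reverse-primer end) − (forward-primer start) + 1 = 91 − 43 + 1 = 49 bp.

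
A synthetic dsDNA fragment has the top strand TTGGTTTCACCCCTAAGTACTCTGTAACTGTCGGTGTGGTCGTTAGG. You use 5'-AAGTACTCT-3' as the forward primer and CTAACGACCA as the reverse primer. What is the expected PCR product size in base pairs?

The forward primer matches the template at positions 15–23.
Taking the reverse complement of CTAACGACCA gives TGGTCGTTAG, found at positions 37–46 on the template; the primer anneals here to the top strand with its 3' end pointing upstream.
The product runs from position 15 to position 46, so its length is 46 − 15 + 1 = 32 bp.

32 bp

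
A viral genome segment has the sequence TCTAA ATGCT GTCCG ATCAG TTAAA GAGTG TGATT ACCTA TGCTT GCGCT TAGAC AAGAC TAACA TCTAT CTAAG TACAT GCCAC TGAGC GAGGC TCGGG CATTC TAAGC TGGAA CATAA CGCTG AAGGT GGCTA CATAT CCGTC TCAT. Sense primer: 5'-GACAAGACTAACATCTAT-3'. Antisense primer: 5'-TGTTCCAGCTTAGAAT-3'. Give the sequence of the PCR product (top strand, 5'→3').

The forward primer matches the template at positions 53–70.
The reverse primer's reverse complement is ATTCTAAGCTGGAACA, which matches the template at positions 102–117.
The product is the template from position 53 through 117 (65 bp).

5'-GACAAGACTAACATCTATCTAAGTACATGCCACTGAGCGAGGCTCGGGCATTCTAAGCTGGAACA-3'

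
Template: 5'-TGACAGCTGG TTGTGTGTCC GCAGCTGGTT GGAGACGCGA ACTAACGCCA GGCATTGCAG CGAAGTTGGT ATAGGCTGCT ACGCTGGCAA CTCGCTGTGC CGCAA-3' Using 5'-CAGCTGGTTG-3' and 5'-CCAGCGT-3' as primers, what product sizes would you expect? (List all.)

84 bp, 66 bp

The forward primer CAGCTGGTTG matches the top strand at positions 4–13, 22–31.
The reverse primer's reverse complement is ACGCTGG, matching at positions 81–87.
Each forward site pairs with the reverse site to give a product ending at position 87: sizes 84, 66 bp.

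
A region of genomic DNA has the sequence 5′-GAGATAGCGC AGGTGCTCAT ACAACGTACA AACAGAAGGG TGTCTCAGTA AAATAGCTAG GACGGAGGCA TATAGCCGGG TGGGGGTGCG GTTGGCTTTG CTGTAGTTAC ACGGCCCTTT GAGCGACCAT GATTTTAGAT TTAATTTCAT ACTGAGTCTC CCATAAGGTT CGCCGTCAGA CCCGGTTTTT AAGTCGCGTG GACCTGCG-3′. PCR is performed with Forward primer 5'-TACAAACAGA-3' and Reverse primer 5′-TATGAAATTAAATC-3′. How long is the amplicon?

125 bp

Forward primer TACAAACAGA is found on the top strand at positions 27–36.
The reverse primer's reverse complement is GATTTAATTTCATA, which matches the template at positions 138–151.
The product runs from position 27 to position 151, so its length is 151 − 27 + 1 = 125 bp.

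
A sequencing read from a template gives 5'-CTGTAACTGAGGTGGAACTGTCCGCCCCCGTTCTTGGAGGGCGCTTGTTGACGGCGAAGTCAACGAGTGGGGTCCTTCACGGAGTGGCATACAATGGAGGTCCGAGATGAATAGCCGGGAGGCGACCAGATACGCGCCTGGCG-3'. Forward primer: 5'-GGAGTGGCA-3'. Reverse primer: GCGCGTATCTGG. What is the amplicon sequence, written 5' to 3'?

5'-GGAGTGGCATACAATGGAGGTCCGAGATGAATAGCCGGGAGGCGACCAGATACGCGC-3'

Scanning the template, GGAGTGGCA occurs at positions 81–89; this primer anneals to the bottom strand there with its 3' end pointing downstream.
Reverse complement of the reverse primer: CCAGATACGCGC. This occurs on the top strand at positions 126–137.
The product is the template from position 81 through 137 (57 bp).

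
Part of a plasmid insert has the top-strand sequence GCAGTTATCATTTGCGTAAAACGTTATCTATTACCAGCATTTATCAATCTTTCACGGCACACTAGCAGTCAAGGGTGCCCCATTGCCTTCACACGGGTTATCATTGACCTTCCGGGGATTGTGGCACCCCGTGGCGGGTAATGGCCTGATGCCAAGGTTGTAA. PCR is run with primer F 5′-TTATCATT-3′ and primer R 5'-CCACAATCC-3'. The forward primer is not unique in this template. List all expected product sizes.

The forward primer TTATCATT matches the top strand at positions 5–12, 98–105.
The reverse primer's reverse complement is GGATTGTGG, matching at positions 116–124.
Each forward site pairs with the reverse site to give a product ending at position 124: sizes 120, 27 bp.

120 bp, 27 bp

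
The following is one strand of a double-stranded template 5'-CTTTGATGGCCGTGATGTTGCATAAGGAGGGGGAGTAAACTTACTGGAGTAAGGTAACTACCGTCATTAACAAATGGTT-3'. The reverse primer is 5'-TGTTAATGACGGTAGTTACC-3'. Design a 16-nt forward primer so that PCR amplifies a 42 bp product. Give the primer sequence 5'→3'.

5'-GGGAGTAAACTTACTG-3'

The reverse primer's reverse complement GGTAACTACCGTCATTAACA matches the template at positions 53–72, so the product ends at position 72.
A 42 bp product then starts at position 72 − 42 + 1 = 31.
The forward primer is identical to the top strand there: GGGAGTAAACTTACTG.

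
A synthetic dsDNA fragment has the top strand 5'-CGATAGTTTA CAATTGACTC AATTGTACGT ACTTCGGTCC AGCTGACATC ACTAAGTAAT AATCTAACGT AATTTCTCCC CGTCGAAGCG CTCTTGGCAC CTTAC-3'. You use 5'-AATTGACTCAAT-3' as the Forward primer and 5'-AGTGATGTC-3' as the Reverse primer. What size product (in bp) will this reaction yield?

42 bp

Scanning the template, AATTGACTCAAT occurs at positions 12–23; this primer anneals to the bottom strand there with its 3' end pointing downstream.
The reverse primer's reverse complement is GACATCACT, which matches the template at positions 45–53.
The product runs from position 12 to position 53, so its length is 53 − 12 + 1 = 42 bp.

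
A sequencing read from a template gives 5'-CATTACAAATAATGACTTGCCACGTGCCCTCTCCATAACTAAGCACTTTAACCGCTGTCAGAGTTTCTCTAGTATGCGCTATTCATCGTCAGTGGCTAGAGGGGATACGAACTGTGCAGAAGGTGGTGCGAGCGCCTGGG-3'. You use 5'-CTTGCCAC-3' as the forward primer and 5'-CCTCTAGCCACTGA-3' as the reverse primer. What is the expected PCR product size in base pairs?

87 bp

The forward primer matches the template at positions 16–23.
The reverse primer's reverse complement is TCAGTGGCTAGAGG, which matches the template at positions 89–102.
The product runs from position 16 to position 102, so its length is 102 − 16 + 1 = 87 bp.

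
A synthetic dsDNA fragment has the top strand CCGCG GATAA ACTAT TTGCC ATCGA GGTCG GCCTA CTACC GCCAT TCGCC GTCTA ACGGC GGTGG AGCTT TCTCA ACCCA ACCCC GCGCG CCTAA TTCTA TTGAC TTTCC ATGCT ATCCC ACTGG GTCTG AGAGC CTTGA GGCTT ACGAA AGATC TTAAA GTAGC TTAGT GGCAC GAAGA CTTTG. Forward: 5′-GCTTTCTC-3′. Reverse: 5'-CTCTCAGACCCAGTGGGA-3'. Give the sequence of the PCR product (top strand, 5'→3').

Forward primer GCTTTCTC is found on the top strand at positions 67–74.
Taking the reverse complement of CTCTCAGACCCAGTGGGA gives TCCCACTGGGTCTGAGAG, found at positions 117–134 on the template; the primer anneals here to the top strand with its 3' end pointing upstream.
The product is the template from position 67 through 134 (68 bp).

5'-GCTTTCTCAACCCAACCCCGCGCGCCTAATTCTATTGACTTTCCATGCTATCCCACTGGGTCTGAGAG-3'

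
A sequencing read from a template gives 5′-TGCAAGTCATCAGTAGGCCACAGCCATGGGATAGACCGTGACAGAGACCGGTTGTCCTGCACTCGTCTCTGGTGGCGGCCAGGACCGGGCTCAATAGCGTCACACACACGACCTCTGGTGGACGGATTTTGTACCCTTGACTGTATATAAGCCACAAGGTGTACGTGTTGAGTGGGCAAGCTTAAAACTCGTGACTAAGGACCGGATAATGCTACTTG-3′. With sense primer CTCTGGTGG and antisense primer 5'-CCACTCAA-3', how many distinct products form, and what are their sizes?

The forward primer CTCTGGTGG matches the top strand at positions 67–75, 113–121.
The reverse primer's reverse complement is TTGAGTGG, matching at positions 168–175.
Each forward site pairs with the reverse site to give a product ending at position 175: sizes 109, 63 bp.

Two products: 109 bp, 63 bp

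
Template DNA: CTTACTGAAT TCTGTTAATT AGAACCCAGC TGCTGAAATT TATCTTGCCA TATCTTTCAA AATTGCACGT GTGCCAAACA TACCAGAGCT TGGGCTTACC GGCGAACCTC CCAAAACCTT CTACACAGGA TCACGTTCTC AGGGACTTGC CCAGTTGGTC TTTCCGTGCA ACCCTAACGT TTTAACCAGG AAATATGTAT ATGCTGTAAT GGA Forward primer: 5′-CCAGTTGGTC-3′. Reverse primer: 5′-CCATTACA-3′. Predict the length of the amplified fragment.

62 bp

The forward primer matches the template at positions 151–160.
Reverse complement of the reverse primer: TGTAATGG. This occurs on the top strand at positions 205–212.
The product runs from position 151 to position 212, so its length is 212 − 151 + 1 = 62 bp.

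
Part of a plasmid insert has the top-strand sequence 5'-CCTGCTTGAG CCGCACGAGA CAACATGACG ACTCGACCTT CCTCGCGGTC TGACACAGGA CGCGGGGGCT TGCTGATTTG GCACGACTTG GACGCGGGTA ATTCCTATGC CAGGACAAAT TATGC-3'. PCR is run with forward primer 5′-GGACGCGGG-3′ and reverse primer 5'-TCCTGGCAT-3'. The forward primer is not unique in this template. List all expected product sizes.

The forward primer GGACGCGGG matches the top strand at positions 58–66, 90–98.
The reverse primer's reverse complement is ATGCCAGGA, matching at positions 107–115.
Each forward site pairs with the reverse site to give a product ending at position 115: sizes 58, 26 bp.

58 bp, 26 bp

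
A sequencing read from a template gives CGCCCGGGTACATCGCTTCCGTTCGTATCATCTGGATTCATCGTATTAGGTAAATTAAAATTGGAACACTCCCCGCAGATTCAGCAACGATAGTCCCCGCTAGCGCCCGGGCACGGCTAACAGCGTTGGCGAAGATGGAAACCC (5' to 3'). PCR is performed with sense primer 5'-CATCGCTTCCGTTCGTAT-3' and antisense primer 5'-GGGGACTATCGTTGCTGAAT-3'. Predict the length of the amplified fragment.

Scanning the template, CATCGCTTCCGTTCGTAT occurs at positions 11–28; this primer anneals to the bottom strand there with its 3' end pointing downstream.
The reverse primer's reverse complement is ATTCAGCAACGATAGTCCCC, which matches the template at positions 79–98.
The product runs from position 11 to position 98, so its length is 98 − 11 + 1 = 88 bp.

88 bp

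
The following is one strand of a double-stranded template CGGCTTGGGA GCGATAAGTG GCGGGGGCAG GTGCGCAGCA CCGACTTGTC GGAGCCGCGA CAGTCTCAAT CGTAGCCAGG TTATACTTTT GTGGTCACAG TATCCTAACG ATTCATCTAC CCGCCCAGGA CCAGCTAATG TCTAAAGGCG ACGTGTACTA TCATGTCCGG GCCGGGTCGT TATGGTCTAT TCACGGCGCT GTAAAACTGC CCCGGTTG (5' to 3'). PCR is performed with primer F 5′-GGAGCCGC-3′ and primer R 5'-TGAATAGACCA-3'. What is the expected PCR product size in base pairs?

143 bp

The forward primer matches the template at positions 51–58.
Reverse complement of the reverse primer: TGGTCTATTCA. This occurs on the top strand at positions 183–193.
Product length = (reverse-primer end) − (forward-primer start) + 1 = 193 − 51 + 1 = 143 bp.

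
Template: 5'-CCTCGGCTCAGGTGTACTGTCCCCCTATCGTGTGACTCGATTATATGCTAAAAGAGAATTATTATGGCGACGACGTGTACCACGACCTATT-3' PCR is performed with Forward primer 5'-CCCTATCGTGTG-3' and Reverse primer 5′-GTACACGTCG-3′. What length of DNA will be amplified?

58 bp

Scanning the template, CCCTATCGTGTG occurs at positions 23–34; this primer anneals to the bottom strand there with its 3' end pointing downstream.
Reverse complement of the reverse primer: CGACGTGTAC. This occurs on the top strand at positions 71–80.
Product length = (reverse-primer end) − (forward-primer start) + 1 = 80 − 23 + 1 = 58 bp.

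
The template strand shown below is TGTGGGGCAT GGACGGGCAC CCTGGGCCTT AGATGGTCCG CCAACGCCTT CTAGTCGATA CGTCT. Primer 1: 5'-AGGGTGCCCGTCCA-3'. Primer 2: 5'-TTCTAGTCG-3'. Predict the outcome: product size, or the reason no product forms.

No product — the primers' 3' ends point away from each other.

Primer 1 (AGGGTGCCCGTCCA) has reverse complement TGGACGGGCACCCT, which matches the top strand at positions 10–23; primer 1 anneals to the top strand there with its 3' end pointing upstream toward position 10.
Primer 2 (TTCTAGTCG) matches the top strand directly at positions 49–57; it anneals to the bottom strand with its 3' end pointing downstream toward position 57.
The 3' ends diverge (primer 1 extends toward position 1, primer 2 toward position 65), so the primers never converge on a shared product.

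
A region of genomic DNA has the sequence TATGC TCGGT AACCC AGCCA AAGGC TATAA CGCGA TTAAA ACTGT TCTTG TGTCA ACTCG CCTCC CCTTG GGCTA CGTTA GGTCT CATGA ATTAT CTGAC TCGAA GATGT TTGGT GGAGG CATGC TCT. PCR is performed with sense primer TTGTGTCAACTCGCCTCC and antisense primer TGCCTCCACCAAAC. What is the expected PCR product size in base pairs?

75 bp

The forward primer matches the template at positions 48–65.
Reverse complement of the reverse primer: GTTTGGTGGAGGCA. This occurs on the top strand at positions 109–122.
Product length = (reverse-primer end) − (forward-primer start) + 1 = 122 − 48 + 1 = 75 bp.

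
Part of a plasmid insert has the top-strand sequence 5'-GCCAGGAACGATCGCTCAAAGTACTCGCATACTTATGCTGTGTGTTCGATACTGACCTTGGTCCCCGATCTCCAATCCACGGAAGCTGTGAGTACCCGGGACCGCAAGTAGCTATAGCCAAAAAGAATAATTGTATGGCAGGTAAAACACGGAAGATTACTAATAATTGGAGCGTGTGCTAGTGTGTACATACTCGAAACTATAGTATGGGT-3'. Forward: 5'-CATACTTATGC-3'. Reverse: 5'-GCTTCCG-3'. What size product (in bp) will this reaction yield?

Scanning the template, CATACTTATGC occurs at positions 28–38; this primer anneals to the bottom strand there with its 3' end pointing downstream.
Taking the reverse complement of GCTTCCG gives CGGAAGC, found at positions 80–86 on the template; the primer anneals here to the top strand with its 3' end pointing upstream.
The product runs from position 28 to position 86, so its length is 86 − 28 + 1 = 59 bp.

59 bp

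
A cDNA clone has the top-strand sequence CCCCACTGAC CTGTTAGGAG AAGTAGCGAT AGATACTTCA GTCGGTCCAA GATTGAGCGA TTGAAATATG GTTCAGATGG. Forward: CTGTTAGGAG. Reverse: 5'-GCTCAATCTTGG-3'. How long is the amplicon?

Scanning the template, CTGTTAGGAG occurs at positions 11–20; this primer anneals to the bottom strand there with its 3' end pointing downstream.
Taking the reverse complement of GCTCAATCTTGG gives CCAAGATTGAGC, found at positions 47–58 on the template; the primer anneals here to the top strand with its 3' end pointing upstream.
The product runs from position 11 to position 58, so its length is 58 − 11 + 1 = 48 bp.

48 bp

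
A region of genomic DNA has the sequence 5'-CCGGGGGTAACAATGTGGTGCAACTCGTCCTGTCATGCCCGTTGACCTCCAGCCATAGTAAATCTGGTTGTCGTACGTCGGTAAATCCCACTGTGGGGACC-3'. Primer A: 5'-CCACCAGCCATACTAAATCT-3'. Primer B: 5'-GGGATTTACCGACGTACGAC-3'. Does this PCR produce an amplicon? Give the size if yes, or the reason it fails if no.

No product — primer A has no binding site in the template.

Primer A (CCACCAGCCATACTAAATCT) does not match the top strand, and its reverse complement AGATTTAGTATGGCTGGTGG does not match either.
With no annealing site for primer A, no amplification occurs.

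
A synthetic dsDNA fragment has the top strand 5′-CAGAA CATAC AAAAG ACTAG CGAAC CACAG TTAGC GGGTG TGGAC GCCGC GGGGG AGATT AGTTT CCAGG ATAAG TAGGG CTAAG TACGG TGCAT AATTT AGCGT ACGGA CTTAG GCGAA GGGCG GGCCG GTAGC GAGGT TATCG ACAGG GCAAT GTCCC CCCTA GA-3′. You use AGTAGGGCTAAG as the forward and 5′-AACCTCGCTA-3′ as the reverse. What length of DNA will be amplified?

68 bp

The forward primer matches the template at positions 74–85.
Taking the reverse complement of AACCTCGCTA gives TAGCGAGGTT, found at positions 132–141 on the template; the primer anneals here to the top strand with its 3' end pointing upstream.
The product runs from position 74 to position 141, so its length is 141 − 74 + 1 = 68 bp.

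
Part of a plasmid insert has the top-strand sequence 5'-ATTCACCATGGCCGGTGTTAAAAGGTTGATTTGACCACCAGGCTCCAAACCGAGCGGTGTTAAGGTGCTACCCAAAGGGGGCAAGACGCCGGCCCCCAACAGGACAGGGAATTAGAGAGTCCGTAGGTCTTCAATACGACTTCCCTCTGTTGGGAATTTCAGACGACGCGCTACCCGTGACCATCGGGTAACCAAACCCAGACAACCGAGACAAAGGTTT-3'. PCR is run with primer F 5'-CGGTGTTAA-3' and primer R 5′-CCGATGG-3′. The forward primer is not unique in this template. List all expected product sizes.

The forward primer CGGTGTTAA matches the top strand at positions 13–21, 55–63.
The reverse primer's reverse complement is CCATCGG, matching at positions 181–187.
Each forward site pairs with the reverse site to give a product ending at position 187: sizes 175, 133 bp.

175 bp, 133 bp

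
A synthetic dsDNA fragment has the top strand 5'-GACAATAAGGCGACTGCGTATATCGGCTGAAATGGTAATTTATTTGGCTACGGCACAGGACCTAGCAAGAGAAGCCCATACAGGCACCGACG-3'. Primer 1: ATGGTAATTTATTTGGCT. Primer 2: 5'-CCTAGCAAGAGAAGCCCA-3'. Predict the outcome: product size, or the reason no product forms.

Primer 1 (ATGGTAATTTATTTGGCT) matches the top strand at positions 32–49 (3' end points downstream).
Primer 2 (CCTAGCAAGAGAAGCCCA) also matches the top strand directly, at positions 61–78 — its reverse complement TGGGCTTCTCTTGCTAGG is not present.
Both primers anneal to the bottom strand with 3' ends pointing the same way, so neither can prime synthesis back toward the other.

No product — both primers anneal to the same strand and extend in the same direction.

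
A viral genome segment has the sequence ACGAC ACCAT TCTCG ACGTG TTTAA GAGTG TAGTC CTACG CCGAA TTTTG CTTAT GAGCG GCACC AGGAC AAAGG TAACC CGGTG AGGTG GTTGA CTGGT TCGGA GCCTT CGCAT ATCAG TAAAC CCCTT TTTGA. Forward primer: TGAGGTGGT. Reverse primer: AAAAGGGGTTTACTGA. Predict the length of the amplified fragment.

49 bp

Forward primer TGAGGTGGT is found on the top strand at positions 84–92.
Taking the reverse complement of AAAAGGGGTTTACTGA gives TCAGTAAACCCCTTTT, found at positions 117–132 on the template; the primer anneals here to the top strand with its 3' end pointing upstream.
Amplicon spans positions 84–132: 49 bp.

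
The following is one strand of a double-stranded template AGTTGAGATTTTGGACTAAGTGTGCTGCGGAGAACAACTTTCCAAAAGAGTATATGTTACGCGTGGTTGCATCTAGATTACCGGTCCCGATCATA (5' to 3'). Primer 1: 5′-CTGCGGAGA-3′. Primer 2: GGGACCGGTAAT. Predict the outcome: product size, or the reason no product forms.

Primer 1 (CTGCGGAGA) matches the top strand at positions 25–33; it acts as a forward primer.
Primer 2's reverse complement is ATTACCGGTCCC, matching the top strand at positions 77–88; it acts as a reverse primer.
The 3' ends face each other across positions 25–88, giving a 64 bp product.

Yes — a 64 bp product.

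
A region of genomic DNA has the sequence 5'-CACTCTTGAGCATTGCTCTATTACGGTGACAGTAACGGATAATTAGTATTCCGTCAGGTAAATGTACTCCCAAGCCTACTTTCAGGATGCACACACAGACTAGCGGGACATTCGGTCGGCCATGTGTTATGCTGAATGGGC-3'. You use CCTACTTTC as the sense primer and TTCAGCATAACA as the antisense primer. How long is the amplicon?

Forward primer CCTACTTTC is found on the top strand at positions 75–83.
The reverse primer's reverse complement is TGTTATGCTGAA, which matches the template at positions 125–136.
The product runs from position 75 to position 136, so its length is 136 − 75 + 1 = 62 bp.

62 bp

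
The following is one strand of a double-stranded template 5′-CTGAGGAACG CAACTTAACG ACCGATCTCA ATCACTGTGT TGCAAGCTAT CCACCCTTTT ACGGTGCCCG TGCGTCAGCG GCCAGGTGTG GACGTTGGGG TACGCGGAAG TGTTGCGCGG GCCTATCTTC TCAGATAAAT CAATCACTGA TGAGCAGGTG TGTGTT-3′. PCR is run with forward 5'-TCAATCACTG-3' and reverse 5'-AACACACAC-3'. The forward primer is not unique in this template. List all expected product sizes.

The forward primer TCAATCACTG matches the top strand at positions 28–37, 140–149.
The reverse primer's reverse complement is GTGTGTGTT, matching at positions 158–166.
Each forward site pairs with the reverse site to give a product ending at position 166: sizes 139, 27 bp.

139 bp, 27 bp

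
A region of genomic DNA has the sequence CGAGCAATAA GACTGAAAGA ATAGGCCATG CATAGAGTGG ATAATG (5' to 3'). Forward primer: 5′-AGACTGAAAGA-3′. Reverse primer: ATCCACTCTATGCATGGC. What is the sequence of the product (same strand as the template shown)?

Forward primer AGACTGAAAGA is found on the top strand at positions 10–20.
Taking the reverse complement of ATCCACTCTATGCATGGC gives GCCATGCATAGAGTGGAT, found at positions 25–42 on the template; the primer anneals here to the top strand with its 3' end pointing upstream.
The product is the template from position 10 through 42 (33 bp).

5'-AGACTGAAAGAATAGGCCATGCATAGAGTGGAT-3'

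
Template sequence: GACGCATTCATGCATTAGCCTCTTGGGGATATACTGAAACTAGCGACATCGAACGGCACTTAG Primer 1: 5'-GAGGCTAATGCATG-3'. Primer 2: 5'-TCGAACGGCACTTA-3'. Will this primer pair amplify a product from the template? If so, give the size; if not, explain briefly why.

Primer 1 (GAGGCTAATGCATG) has reverse complement CATGCATTAGCCTC, which matches the top strand at positions 9–22; primer 1 anneals to the top strand there with its 3' end pointing upstream toward position 9.
Primer 2 (TCGAACGGCACTTA) matches the top strand directly at positions 49–62; it anneals to the bottom strand with its 3' end pointing downstream toward position 62.
The 3' ends diverge (primer 1 extends toward position 1, primer 2 toward position 63), so the primers never converge on a shared product.

No product — the primers' 3' ends point away from each other.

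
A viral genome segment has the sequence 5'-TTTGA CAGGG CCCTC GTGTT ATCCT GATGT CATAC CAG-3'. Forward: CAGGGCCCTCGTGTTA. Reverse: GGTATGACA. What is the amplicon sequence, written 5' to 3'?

5'-CAGGGCCCTCGTGTTATCCTGATGTCATACC-3'

Forward primer CAGGGCCCTCGTGTTA is found on the top strand at positions 6–21.
The reverse primer's reverse complement is TGTCATACC, which matches the template at positions 28–36.
The product is the template from position 6 through 36 (31 bp).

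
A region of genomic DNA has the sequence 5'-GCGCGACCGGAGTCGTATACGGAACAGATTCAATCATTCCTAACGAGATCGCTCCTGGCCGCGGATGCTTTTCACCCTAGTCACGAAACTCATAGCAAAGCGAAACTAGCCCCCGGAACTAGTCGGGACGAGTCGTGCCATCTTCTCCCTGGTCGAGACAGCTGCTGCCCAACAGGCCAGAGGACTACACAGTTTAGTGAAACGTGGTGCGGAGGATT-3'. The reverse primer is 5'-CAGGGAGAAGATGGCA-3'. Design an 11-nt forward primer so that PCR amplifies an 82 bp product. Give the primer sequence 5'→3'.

The reverse primer's reverse complement TGCCATCTTCTCCCTG matches the template at positions 136–151, so the product ends at position 151.
An 82 bp product then starts at position 151 − 82 + 1 = 70.
The forward primer is identical to the top strand there: TTTCACCCTAG.

5'-TTTCACCCTAG-3'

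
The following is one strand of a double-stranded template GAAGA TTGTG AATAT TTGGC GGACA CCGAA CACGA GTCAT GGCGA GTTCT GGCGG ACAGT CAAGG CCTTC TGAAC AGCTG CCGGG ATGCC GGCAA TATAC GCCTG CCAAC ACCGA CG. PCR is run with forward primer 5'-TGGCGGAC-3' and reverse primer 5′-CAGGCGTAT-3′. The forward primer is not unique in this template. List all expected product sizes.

The forward primer TGGCGGAC matches the top strand at positions 17–24, 50–57.
The reverse primer's reverse complement is ATACGCCTG, matching at positions 97–105.
Each forward site pairs with the reverse site to give a product ending at position 105: sizes 89, 56 bp.

89 bp, 56 bp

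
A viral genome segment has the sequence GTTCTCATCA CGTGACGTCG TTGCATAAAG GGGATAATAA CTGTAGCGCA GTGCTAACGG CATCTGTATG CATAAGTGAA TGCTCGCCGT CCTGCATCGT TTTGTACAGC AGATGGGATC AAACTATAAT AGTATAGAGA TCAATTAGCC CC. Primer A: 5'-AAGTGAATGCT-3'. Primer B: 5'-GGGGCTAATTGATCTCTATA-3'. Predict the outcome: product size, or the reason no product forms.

Yes — a 79 bp product.

Primer A (AAGTGAATGCT) matches the top strand at positions 74–84; it acts as a forward primer.
Primer B's reverse complement is TATAGAGATCAATTAGCCCC, matching the top strand at positions 133–152; it acts as a reverse primer.
The 3' ends face each other across positions 74–152, giving a 79 bp product.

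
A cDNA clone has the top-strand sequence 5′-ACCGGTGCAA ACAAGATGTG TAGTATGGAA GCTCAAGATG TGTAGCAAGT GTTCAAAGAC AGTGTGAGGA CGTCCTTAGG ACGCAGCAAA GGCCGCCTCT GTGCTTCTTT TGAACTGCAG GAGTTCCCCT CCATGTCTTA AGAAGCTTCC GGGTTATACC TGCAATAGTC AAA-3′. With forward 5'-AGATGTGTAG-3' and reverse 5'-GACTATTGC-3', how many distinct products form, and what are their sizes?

Two products: 157 bp, 135 bp

The forward primer AGATGTGTAG matches the top strand at positions 14–23, 36–45.
The reverse primer's reverse complement is GCAATAGTC, matching at positions 162–170.
Each forward site pairs with the reverse site to give a product ending at position 170: sizes 157, 135 bp.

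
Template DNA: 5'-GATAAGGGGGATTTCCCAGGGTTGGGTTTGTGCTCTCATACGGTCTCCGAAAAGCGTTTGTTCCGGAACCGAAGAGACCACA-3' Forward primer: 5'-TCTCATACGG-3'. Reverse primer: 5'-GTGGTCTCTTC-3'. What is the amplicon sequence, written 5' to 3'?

Forward primer TCTCATACGG is found on the top strand at positions 34–43.
The reverse primer's reverse complement is GAAGAGACCAC, which matches the template at positions 71–81.
The product is the template from position 34 through 81 (48 bp).

5'-TCTCATACGGTCTCCGAAAAGCGTTTGTTCCGGAACCGAAGAGACCAC-3'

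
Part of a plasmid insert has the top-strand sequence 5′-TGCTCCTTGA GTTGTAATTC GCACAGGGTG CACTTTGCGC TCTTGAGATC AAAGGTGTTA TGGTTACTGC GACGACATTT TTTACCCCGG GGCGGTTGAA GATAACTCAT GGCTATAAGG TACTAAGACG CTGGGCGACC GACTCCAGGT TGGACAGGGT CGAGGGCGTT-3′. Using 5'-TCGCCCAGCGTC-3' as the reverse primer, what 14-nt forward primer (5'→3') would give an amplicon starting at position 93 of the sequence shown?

The reverse primer's reverse complement GACGCTGGGCGA matches the template at positions 127–138; the product starts at position 93.
The forward primer is identical to the top strand over positions 93–106: CGGTTGAAGATAAC.

5'-CGGTTGAAGATAAC-3'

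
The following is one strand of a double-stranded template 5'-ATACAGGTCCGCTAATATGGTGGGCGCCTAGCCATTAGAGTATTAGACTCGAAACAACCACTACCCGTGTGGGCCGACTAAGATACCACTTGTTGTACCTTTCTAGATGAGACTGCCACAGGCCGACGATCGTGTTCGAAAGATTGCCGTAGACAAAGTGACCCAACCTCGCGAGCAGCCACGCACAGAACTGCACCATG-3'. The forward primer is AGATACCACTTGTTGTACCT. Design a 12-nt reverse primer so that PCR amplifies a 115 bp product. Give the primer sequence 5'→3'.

The forward primer binds at positions 81–100, so a 115 bp product ends at position 81 + 115 − 1 = 195.
The reverse primer anneals to the top strand over positions 184–195, i.e. to CACAGAACTGCA.
Its sequence written 5'→3' is the reverse complement: TGCAGTTCTGTG.

5'-TGCAGTTCTGTG-3'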